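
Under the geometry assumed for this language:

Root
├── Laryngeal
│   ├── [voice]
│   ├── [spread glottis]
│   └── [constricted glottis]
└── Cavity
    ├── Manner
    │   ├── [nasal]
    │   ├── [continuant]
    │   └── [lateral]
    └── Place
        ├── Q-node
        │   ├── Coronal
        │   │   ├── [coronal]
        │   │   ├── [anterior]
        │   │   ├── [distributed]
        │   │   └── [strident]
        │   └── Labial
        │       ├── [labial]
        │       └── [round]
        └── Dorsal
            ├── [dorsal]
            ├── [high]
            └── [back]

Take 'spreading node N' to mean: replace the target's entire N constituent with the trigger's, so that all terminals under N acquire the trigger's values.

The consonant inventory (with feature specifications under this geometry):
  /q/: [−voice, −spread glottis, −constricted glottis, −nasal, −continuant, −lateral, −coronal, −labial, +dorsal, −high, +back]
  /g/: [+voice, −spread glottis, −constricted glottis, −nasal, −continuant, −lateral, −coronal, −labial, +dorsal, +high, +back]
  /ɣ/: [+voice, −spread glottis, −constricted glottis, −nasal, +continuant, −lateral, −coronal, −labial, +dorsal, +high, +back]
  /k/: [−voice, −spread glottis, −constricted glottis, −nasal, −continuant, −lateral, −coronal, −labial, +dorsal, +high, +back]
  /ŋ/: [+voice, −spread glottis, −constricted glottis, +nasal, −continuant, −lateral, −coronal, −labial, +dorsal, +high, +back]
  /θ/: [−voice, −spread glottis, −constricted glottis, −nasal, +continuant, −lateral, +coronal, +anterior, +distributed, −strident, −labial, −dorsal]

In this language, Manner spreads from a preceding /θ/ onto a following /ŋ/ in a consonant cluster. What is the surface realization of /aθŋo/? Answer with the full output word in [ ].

[aθɣo]

Terminals under Manner in this geometry: [nasal], [continuant], [lateral].
Spreading Manner from /θ/ onto /ŋ/ replaces those values with /θ/'s: [−nasal], [+continuant], [−lateral]. Features outside Manner ([voice], [spread glottis], [constricted glottis], …) stay as in /ŋ/.
The resulting bundle matches /ɣ/ in the inventory; substituting it for /ŋ/ gives [aθɣo].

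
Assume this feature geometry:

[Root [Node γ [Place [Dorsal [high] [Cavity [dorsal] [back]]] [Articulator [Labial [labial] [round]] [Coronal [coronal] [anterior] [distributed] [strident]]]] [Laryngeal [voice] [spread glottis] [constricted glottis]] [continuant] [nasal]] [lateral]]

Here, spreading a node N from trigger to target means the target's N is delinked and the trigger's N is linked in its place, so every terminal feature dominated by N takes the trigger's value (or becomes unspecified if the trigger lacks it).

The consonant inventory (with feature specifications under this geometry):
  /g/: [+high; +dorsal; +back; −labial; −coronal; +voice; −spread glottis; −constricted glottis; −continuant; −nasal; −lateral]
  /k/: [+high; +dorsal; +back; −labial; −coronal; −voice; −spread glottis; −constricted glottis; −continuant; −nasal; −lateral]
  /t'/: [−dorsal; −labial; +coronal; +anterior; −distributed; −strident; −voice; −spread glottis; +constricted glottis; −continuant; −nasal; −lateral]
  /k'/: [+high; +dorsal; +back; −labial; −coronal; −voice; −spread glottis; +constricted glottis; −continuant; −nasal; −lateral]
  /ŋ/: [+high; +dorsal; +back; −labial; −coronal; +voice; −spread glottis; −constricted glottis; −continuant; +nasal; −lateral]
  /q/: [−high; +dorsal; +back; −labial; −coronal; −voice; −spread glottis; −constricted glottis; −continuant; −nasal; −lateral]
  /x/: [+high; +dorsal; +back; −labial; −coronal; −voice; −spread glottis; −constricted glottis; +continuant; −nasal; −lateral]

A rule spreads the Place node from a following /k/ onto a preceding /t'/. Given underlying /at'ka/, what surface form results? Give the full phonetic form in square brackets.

The Place node dominates the terminals [high], [dorsal], [back], [labial], [round], [coronal], [anterior], [distributed], [strident].
Spreading Place from /k/ onto /t'/ replaces those values with /k/'s: [+high], [+dorsal], [+back], [−labial], [−coronal]. Features outside Place ([voice], [spread glottis], [constricted glottis], …) stay as in /t'/.
Among the inventory, only /k'/ has exactly this specification, giving the surface form [ak'ka].

[ak'ka]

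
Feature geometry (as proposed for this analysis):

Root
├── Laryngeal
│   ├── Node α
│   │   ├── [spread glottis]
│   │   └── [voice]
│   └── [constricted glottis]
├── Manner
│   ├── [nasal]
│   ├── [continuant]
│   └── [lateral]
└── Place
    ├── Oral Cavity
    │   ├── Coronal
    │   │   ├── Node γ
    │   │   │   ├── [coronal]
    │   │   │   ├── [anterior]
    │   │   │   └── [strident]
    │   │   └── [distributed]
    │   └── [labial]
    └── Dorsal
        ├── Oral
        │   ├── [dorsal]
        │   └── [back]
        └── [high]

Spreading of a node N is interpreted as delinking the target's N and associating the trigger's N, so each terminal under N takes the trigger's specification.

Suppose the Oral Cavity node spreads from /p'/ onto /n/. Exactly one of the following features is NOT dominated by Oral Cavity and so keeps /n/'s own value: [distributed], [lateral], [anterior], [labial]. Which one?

[lateral]

Under this geometry, Oral Cavity contains [coronal], [anterior], [strident], [distributed], [labial].
Of the listed options, [distributed], [anterior], [labial] are among these and would be overwritten by spreading Oral Cavity.
[lateral] attaches under Manner, not under Oral Cavity, so /n/ retains its own value for [lateral].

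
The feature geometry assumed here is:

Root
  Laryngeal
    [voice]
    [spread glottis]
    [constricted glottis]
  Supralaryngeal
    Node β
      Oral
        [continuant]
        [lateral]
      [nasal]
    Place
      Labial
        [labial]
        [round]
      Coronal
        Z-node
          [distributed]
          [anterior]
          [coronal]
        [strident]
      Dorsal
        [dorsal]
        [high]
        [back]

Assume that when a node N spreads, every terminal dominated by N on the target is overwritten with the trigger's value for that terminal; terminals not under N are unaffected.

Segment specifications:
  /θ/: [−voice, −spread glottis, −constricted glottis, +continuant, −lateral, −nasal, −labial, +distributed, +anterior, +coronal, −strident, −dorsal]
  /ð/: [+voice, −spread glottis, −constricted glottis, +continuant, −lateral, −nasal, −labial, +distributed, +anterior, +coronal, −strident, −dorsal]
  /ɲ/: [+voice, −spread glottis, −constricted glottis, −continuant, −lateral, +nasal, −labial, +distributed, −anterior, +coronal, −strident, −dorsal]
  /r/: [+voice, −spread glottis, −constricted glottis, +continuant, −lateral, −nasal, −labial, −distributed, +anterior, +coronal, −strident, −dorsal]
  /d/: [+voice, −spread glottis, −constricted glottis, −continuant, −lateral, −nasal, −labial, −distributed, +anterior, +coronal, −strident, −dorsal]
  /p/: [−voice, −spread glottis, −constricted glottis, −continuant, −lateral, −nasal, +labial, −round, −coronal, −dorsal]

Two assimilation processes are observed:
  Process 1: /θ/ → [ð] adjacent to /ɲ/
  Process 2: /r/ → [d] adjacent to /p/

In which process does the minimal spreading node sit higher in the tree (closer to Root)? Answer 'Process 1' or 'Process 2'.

Process 1

In Process 1, [voice] changes, so the minimal spreading node is [voice] at depth 2.
Process 2 alters [continuant]; the lowest dominating node is [continuant] (depth 4 from Root).
[voice] (depth 2) sits above [continuant] (depth 4), making Process 1 the one with the higher spreading node.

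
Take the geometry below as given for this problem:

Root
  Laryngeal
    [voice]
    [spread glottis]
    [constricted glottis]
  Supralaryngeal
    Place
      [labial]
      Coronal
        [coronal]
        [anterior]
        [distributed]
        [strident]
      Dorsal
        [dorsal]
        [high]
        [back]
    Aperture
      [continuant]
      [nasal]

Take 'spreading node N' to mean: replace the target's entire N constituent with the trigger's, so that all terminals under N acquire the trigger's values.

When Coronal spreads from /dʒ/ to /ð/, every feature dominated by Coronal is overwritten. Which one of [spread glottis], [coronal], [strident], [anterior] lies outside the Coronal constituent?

[spread glottis]

Under this geometry, Coronal contains [coronal], [anterior], [distributed], [strident].
Spreading Coronal replaces [coronal], [strident], [anterior] with the trigger's values, since each sits inside the Coronal constituent.
[spread glottis] attaches under Laryngeal, not under Coronal, so /ð/ retains its own value for [spread glottis].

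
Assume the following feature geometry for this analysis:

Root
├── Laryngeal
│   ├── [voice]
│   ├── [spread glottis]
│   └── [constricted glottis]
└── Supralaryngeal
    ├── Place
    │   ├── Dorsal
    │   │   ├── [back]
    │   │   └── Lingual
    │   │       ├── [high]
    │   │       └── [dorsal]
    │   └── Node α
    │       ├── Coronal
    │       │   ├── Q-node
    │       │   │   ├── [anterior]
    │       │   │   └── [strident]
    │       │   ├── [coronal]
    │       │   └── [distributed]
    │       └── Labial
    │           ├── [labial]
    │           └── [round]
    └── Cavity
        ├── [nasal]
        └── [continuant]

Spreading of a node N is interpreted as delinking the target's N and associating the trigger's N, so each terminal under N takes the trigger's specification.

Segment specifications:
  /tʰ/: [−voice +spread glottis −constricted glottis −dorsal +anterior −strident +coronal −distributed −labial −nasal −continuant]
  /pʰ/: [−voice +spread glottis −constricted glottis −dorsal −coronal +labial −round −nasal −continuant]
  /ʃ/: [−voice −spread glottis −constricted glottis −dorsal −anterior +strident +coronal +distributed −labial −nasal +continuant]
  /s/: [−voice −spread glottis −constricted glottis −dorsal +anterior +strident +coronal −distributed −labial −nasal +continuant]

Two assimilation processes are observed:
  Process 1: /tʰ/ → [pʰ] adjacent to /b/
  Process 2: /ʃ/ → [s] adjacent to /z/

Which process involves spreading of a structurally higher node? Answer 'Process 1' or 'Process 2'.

Process 1: the features that change are [labial], [round], [coronal], [anterior], [distributed], [strident]; the minimal node is Node α (depth 3).
In Process 2, [anterior], [distributed] change, so the minimal spreading node is Coronal at depth 4.
Node α is closer to Root than Coronal, so Process 1 spreads the higher node.

Process 1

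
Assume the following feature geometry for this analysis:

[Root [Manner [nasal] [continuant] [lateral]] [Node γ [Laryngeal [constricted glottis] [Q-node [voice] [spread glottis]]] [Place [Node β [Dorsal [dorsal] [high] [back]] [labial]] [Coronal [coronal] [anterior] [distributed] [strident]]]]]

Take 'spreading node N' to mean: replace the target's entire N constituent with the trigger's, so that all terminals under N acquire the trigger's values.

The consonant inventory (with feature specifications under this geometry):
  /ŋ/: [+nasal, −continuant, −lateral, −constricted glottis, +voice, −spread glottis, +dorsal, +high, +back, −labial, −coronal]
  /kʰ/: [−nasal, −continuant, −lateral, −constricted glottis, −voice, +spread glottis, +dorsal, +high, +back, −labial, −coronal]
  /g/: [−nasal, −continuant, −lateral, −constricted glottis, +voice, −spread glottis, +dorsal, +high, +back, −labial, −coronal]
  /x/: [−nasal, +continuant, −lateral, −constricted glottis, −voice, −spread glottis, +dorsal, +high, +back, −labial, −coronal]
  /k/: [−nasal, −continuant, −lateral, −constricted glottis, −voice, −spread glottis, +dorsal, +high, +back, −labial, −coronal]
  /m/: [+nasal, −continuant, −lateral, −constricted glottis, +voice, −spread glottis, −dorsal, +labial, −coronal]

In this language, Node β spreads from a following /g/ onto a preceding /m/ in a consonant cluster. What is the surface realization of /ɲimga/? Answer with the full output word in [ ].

[ɲiŋga]

The Node β node dominates the terminals [dorsal], [high], [back], [labial].
After delinking /m/'s Node β and linking /g/'s, the affected terminals become [+dorsal], [+high], [+back], [−labial]; [nasal], [continuant], [lateral], … (outside Node β) are retained from /m/.
This feature bundle is that of [ŋ], so /ɲimga/ surfaces as [ɲiŋga].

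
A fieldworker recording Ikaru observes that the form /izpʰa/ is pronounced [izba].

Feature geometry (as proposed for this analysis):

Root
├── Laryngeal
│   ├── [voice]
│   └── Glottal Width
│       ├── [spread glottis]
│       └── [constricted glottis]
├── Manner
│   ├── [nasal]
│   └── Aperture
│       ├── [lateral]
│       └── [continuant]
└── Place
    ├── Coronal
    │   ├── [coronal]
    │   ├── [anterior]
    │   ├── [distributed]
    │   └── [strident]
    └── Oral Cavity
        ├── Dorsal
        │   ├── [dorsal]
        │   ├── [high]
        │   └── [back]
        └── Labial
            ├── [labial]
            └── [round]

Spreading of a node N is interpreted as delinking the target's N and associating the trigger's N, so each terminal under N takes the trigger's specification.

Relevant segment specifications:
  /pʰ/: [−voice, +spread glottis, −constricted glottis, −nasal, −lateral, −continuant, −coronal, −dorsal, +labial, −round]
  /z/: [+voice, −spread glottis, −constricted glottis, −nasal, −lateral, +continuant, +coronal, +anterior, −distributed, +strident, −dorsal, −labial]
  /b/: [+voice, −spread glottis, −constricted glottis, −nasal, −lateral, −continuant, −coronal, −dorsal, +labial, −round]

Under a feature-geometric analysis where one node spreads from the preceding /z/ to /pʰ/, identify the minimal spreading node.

/pʰ/ and [b] differ in [voice], [spread glottis]; every other specified feature is identical.
The smallest constituent containing every changed terminal is Laryngeal — each of its daughters lacks at least one of the affected features.
Spreading Laryngeal from /z/ overwrites each of those terminals with /z/'s values, yielding exactly [b].
Since [labial], [continuant] are preserved even though /z/ disagrees there, no node above Laryngeal spread.

Laryngeal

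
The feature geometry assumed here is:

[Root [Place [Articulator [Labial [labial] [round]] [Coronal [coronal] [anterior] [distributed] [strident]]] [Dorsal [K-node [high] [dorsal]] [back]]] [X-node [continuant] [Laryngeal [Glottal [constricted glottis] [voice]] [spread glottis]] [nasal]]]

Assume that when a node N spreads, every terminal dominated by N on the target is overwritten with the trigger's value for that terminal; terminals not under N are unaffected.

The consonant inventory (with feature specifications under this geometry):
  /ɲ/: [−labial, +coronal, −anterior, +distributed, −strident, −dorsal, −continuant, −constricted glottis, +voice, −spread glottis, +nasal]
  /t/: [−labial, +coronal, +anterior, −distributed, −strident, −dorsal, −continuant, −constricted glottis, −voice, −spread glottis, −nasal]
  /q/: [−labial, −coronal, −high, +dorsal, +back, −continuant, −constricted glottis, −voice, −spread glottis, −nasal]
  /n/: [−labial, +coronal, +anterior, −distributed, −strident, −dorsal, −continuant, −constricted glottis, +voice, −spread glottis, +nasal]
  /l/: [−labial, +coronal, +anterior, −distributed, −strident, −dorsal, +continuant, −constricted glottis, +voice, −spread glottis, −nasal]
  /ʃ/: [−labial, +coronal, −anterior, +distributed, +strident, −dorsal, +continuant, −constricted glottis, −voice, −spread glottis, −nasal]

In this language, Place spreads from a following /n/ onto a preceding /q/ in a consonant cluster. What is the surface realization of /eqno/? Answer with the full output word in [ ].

The Place node dominates the terminals [labial], [round], [coronal], [anterior], [distributed], [strident], [high], [dorsal], [back].
After delinking /q/'s Place and linking /n/'s, the affected terminals become [−labial], [+coronal], [+anterior], [−distributed], [−strident], [−dorsal]; [continuant], [constricted glottis], [voice], … (outside Place) are retained from /q/.
Among the inventory, only /t/ has exactly this specification, giving the surface form [etno].

[etno]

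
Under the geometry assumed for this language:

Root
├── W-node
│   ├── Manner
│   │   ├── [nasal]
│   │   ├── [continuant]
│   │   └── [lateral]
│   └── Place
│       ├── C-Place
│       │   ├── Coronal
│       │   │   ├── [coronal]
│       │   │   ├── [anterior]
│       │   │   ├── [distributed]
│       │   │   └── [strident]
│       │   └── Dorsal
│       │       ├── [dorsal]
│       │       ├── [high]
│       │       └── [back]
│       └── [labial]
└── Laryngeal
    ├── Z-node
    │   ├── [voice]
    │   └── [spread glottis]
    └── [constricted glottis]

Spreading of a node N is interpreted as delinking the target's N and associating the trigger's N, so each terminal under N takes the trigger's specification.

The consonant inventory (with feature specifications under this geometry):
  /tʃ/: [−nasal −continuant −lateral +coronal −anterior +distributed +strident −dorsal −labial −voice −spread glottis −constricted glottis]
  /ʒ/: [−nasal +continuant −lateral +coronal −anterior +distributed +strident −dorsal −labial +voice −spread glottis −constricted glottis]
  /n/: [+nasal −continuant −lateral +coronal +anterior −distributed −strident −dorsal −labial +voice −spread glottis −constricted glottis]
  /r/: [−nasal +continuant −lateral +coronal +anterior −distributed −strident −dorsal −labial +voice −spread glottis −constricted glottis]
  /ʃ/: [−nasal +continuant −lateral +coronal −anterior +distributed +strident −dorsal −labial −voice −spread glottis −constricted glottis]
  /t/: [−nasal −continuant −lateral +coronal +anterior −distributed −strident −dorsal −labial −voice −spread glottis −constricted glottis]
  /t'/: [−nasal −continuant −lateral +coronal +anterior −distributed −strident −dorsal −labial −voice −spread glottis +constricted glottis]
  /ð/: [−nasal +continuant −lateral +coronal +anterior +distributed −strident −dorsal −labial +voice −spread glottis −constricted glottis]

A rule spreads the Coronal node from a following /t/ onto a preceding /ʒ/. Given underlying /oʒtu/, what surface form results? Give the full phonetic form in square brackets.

Terminals under Coronal in this geometry: [coronal], [anterior], [distributed], [strident].
The target acquires /t/'s values for everything under Coronal — [+coronal], [+anterior], [−distributed], [−strident] — while keeping its own [nasal], [continuant], [lateral], ….
The resulting bundle matches /r/ in the inventory; substituting it for /ʒ/ gives [ortu].

[ortu]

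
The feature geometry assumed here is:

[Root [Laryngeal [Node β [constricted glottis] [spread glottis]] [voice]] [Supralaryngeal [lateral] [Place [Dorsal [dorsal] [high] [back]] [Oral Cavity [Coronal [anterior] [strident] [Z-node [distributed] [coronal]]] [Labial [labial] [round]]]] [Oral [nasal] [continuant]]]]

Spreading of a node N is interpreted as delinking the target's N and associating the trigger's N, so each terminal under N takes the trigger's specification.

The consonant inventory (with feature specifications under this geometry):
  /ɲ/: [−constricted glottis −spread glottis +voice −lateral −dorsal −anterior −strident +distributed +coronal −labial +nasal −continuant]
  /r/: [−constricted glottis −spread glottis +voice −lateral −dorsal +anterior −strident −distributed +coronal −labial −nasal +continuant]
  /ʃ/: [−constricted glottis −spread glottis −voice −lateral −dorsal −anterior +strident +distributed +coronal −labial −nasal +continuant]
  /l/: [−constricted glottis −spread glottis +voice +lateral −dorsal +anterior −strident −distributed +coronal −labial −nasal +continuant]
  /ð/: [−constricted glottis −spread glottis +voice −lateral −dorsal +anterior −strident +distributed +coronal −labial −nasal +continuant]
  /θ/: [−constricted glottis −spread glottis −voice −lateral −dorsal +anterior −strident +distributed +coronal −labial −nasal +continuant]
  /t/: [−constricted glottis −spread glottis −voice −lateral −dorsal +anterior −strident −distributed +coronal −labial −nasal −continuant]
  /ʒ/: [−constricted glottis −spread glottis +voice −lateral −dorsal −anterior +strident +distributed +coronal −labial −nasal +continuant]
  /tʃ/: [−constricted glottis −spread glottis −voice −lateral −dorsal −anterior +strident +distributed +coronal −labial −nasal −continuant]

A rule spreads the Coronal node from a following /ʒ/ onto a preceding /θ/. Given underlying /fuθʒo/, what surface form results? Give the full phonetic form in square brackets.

Coronal immediately or transitively dominates [anterior], [strident], [distributed], [coronal].
Spreading Coronal from /ʒ/ onto /θ/ replaces those values with /ʒ/'s: [−anterior], [+strident], [+distributed], [+coronal]. Features outside Coronal ([constricted glottis], [spread glottis], [voice], …) stay as in /θ/.
This feature bundle is that of [ʃ], so /fuθʒo/ surfaces as [fuʃʒo].

[fuʃʒo]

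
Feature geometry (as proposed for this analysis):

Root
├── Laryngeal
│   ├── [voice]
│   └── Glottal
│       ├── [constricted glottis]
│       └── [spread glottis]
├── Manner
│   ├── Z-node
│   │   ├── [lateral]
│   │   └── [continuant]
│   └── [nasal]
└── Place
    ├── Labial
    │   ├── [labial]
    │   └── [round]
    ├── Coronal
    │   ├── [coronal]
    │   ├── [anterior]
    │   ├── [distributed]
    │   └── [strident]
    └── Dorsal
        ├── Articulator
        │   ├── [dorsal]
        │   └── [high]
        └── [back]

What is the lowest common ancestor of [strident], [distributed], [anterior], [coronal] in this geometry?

Coronal

[strident]: Root → Place → Coronal → [strident].
[distributed]: Root → Place → Coronal → [distributed].
[anterior]: Root → Place → Coronal → [anterior].
[coronal]: Root → Place → Coronal → [coronal].
Coronal is the lowest common ancestor — every listed feature sits under it, and no single subconstituent of Coronal covers them all.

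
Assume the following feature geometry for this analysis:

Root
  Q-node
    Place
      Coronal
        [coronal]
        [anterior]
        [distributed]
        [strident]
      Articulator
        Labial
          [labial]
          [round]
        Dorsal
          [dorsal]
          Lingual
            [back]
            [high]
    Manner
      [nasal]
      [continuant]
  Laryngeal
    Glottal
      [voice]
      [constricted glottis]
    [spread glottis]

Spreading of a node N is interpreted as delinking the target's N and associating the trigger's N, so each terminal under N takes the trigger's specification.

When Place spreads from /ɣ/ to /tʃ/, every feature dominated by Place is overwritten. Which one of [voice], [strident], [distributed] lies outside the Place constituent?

[voice]

Under this geometry, Place contains [coronal], [anterior], [distributed], [strident], [labial], [round], [dorsal], [back], [high].
[distributed], [strident] all lie under Place, so they are overwritten when Place spreads.
But [voice] is a dependent of Glottal, outside Place; it is therefore untouched by the spreading.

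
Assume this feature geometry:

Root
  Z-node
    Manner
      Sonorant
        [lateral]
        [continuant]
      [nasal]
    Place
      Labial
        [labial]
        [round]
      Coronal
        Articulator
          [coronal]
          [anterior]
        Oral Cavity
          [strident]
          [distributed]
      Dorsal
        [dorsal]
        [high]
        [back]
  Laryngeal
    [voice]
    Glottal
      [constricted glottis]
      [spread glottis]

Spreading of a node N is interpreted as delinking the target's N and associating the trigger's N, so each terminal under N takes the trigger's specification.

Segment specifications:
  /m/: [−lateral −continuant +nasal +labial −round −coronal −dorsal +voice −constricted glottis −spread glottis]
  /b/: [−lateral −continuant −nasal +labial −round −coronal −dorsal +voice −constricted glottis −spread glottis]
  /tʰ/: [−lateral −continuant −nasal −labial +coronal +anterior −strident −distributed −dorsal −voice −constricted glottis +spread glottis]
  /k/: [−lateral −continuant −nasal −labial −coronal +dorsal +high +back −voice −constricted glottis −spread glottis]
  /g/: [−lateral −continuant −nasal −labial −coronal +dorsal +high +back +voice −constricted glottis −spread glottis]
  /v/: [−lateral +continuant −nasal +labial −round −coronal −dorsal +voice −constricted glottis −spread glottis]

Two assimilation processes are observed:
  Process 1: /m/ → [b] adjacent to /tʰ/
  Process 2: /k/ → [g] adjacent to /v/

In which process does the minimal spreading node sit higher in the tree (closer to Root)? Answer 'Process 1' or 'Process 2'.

Process 2

In Process 1, [nasal] changes, so the minimal spreading node is [nasal] at depth 3.
In Process 2, [voice] changes, so the minimal spreading node is [voice] at depth 2.
[voice] is closer to Root than [nasal], so Process 2 spreads the higher node.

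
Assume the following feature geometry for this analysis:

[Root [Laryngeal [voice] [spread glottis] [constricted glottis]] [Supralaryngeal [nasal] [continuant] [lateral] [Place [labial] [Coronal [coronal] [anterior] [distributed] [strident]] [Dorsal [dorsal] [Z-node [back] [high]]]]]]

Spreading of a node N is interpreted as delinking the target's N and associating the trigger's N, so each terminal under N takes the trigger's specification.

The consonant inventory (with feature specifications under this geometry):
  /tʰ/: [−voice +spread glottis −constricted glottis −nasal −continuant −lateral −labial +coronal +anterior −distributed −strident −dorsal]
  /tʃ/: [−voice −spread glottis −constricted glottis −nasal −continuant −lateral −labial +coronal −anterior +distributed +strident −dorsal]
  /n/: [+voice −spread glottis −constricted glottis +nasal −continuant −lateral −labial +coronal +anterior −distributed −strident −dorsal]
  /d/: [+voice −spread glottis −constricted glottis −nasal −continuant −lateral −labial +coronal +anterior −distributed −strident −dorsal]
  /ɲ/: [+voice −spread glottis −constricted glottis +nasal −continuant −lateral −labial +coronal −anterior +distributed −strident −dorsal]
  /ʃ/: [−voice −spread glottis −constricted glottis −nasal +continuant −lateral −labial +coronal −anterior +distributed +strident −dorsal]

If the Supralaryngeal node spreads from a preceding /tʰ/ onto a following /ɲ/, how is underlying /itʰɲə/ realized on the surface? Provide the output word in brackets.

[itʰdə]

Supralaryngeal immediately or transitively dominates [nasal], [continuant], [lateral], [labial], [coronal], [anterior], [distributed], [strident], [dorsal], [back], [high].
Spreading Supralaryngeal from /tʰ/ onto /ɲ/ replaces those values with /tʰ/'s: [−nasal], [−continuant], [−lateral], [−labial], [+coronal], [+anterior], [−distributed], [−strident], [−dorsal]. Features outside Supralaryngeal ([voice], [spread glottis], [constricted glottis]) stay as in /ɲ/.
Among the inventory, only /d/ has exactly this specification, giving the surface form [itʰdə].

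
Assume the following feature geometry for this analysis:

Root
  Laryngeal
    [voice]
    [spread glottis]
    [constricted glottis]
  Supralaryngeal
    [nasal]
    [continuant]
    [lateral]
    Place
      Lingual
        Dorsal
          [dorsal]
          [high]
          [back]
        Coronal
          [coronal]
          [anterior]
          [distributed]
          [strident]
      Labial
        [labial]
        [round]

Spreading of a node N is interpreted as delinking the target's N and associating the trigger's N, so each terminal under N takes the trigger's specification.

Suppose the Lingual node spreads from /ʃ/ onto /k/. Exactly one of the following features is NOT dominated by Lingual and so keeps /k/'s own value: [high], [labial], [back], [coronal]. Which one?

Under this geometry, Lingual contains [dorsal], [high], [back], [coronal], [anterior], [distributed], [strident].
Spreading Lingual replaces [coronal], [back], [high] with the trigger's values, since each sits inside the Lingual constituent.
[labial] is not within the Lingual subtree (it hangs from Labial), so /k/'s [labial] value survives.

[labial]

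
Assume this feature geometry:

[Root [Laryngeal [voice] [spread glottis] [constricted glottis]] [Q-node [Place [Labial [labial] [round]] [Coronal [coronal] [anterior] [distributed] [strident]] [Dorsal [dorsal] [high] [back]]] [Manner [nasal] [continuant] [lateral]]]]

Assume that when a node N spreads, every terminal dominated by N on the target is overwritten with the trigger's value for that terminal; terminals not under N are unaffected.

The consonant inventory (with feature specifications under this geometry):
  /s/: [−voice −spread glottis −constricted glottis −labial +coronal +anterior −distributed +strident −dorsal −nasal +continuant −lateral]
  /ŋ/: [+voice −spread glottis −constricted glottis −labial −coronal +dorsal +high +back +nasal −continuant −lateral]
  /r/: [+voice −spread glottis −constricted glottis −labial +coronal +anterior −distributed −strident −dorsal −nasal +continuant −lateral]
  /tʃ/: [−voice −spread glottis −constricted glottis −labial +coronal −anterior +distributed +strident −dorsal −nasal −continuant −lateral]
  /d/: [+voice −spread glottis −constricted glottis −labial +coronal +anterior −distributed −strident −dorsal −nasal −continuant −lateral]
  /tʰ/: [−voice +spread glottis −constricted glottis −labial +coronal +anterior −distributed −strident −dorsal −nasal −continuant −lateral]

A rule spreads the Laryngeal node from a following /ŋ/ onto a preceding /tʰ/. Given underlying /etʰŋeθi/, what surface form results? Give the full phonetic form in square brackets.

Terminals under Laryngeal in this geometry: [voice], [spread glottis], [constricted glottis].
Spreading Laryngeal from /ŋ/ onto /tʰ/ replaces those values with /ŋ/'s: [+voice], [−spread glottis], [−constricted glottis]. Features outside Laryngeal ([labial], [coronal], [anterior], …) stay as in /tʰ/.
The resulting bundle matches /d/ in the inventory; substituting it for /tʰ/ gives [edŋeθi].

[edŋeθi]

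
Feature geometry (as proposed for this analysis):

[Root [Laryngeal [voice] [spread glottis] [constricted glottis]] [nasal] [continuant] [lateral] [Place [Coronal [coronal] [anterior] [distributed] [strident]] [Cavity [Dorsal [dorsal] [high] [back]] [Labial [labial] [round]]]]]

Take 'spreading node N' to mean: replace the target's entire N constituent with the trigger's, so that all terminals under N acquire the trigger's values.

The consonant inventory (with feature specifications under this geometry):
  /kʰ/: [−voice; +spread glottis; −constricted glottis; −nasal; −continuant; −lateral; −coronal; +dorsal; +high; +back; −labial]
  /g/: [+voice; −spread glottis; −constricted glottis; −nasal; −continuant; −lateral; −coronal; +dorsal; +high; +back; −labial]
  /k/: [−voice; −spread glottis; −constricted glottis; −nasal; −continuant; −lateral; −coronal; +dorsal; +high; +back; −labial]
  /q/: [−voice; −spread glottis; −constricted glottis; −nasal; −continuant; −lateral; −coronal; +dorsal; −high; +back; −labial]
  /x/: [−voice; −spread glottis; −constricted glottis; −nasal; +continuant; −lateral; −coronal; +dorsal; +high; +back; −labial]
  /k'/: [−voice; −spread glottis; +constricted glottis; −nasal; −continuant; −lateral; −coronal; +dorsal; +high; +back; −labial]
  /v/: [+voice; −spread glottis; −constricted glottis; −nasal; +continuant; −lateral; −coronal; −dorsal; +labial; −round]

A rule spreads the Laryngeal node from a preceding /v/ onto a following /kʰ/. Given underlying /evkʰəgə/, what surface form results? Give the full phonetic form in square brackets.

The Laryngeal node dominates the terminals [voice], [spread glottis], [constricted glottis].
After delinking /kʰ/'s Laryngeal and linking /v/'s, the affected terminals become [+voice], [−spread glottis], [−constricted glottis]; [nasal], [continuant], [lateral], … (outside Laryngeal) are retained from /kʰ/.
Among the inventory, only /g/ has exactly this specification, giving the surface form [evgəgə].

[evgəgə]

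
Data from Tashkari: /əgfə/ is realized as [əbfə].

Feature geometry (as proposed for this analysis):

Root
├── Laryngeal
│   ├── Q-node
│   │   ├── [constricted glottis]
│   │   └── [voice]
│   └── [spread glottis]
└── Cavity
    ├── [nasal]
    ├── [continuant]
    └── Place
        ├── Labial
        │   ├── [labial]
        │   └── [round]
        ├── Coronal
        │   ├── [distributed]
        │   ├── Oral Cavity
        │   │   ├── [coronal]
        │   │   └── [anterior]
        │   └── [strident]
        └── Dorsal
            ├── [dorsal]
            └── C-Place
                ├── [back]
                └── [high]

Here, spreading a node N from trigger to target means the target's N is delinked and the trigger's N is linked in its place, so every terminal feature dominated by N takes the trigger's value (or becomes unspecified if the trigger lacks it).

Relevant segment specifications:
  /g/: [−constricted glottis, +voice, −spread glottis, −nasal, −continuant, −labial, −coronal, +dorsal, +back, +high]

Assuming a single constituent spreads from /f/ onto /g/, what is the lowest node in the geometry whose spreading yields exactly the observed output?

/g/ and [b] differ in [labial], [round], [dorsal], [high], [back]; every other specified feature is identical.
The smallest constituent containing every changed terminal is Place — each of its daughters lacks at least one of the affected features.
Spreading Place from /f/ overwrites each of those terminals with /f/'s values, yielding exactly [b].
Since [continuant] is preserved even though /f/ disagrees there, no node above Place spread.

Place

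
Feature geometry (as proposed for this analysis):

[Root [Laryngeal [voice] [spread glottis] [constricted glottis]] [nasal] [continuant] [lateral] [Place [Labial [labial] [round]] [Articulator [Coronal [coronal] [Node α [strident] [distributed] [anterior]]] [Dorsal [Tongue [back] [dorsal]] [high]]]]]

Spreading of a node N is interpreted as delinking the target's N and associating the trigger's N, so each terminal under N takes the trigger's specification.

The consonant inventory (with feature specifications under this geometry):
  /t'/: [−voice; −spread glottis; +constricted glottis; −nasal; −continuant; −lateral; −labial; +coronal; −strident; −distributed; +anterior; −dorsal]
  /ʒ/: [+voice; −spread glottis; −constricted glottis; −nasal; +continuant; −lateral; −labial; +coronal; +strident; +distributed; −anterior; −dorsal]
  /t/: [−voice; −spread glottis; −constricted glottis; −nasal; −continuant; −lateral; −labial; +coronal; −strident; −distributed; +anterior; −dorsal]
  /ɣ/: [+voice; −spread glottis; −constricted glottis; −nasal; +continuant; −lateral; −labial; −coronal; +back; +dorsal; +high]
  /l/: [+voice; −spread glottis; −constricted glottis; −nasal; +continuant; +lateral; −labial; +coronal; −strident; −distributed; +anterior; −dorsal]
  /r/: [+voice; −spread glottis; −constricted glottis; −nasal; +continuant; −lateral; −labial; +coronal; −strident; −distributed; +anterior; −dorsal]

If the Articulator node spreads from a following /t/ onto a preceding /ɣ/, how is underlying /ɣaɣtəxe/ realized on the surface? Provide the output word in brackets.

Articulator immediately or transitively dominates [coronal], [strident], [distributed], [anterior], [back], [dorsal], [high].
After delinking /ɣ/'s Articulator and linking /t/'s, the affected terminals become [+coronal], [−strident], [−distributed], [+anterior], [−dorsal]; [voice], [spread glottis], [constricted glottis], … (outside Articulator) are retained from /ɣ/.
Among the inventory, only /r/ has exactly this specification, giving the surface form [ɣartəxe].

[ɣartəxe]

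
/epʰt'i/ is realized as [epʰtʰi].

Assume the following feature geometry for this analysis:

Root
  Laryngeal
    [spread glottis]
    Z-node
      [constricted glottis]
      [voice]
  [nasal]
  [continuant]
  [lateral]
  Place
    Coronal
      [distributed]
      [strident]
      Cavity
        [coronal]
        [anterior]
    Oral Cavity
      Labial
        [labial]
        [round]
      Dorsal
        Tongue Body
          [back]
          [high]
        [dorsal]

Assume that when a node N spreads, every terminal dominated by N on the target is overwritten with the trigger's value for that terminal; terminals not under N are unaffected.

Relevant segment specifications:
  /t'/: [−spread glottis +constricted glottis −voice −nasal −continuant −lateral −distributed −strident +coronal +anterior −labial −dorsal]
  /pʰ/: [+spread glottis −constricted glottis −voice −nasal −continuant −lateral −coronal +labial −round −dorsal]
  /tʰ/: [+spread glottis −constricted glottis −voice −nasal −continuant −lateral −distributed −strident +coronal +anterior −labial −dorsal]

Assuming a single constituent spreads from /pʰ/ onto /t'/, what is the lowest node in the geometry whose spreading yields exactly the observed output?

Laryngeal

Feature comparison: [spread glottis], [constricted glottis] differ between /t'/ and [tʰ]; the remaining terminals match.
Tracing each changed feature up the tree, the paths first meet at Laryngeal; any lower node misses at least one of them.
Delinking /t'/'s Laryngeal and associating /pʰ/'s Laryngeal gives precisely the feature bundle of [tʰ].
Had Root spread, [coronal], [labial] would have taken /pʰ/'s values; they stay as in /t'/, confirming the spreading constituent is exactly Laryngeal.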